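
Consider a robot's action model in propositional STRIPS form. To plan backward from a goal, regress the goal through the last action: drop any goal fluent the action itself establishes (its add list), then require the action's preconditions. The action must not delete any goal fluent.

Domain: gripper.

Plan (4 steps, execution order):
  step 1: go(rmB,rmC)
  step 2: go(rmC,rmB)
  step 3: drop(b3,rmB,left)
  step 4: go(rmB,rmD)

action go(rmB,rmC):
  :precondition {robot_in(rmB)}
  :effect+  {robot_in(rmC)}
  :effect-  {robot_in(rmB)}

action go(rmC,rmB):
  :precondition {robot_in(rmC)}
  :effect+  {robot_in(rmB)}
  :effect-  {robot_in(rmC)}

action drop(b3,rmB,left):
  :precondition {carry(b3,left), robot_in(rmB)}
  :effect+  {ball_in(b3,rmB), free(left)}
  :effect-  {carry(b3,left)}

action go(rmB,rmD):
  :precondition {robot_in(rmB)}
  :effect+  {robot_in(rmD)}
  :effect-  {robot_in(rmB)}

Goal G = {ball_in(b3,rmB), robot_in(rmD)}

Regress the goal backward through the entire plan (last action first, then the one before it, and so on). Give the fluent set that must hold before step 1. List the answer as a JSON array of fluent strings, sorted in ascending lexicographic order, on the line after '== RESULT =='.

Regress step by step:
  through step 4 (go(rmB,rmD)): drop {robot_in(rmD)}, keep {ball_in(b3,rmB)}, require {robot_in(rmB)}
    → {ball_in(b3,rmB), robot_in(rmB)}
  through step 3 (drop(b3,rmB,left)): drop {ball_in(b3,rmB)}, keep {robot_in(rmB)}, require {carry(b3,left), robot_in(rmB)}
    → {carry(b3,left), robot_in(rmB)}
  through step 2 (go(rmC,rmB)): drop {robot_in(rmB)}, keep {carry(b3,left)}, require {robot_in(rmC)}
    → {carry(b3,left), robot_in(rmC)}
  through step 1 (go(rmB,rmC)): drop {robot_in(rmC)}, keep {carry(b3,left)}, require {robot_in(rmB)}
    → {carry(b3,left), robot_in(rmB)}

== RESULT ==
["carry(b3,left)", "robot_in(rmB)"]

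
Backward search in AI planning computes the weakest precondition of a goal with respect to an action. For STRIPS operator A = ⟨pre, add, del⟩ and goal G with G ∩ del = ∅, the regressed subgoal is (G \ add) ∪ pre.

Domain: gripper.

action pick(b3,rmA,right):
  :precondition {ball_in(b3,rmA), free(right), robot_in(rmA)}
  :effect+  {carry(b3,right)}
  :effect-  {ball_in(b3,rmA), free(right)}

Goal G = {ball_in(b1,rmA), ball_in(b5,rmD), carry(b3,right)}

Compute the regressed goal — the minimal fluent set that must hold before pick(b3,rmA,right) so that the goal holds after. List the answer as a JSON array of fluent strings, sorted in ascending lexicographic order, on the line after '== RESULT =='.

Regress:
  G ∩ del = {}  (empty — regression defined)
  G \ add = {ball_in(b1,rmA), ball_in(b5,rmD), carry(b3,right)} \ {carry(b3,right)} = {ball_in(b1,rmA), ball_in(b5,rmD)}
  ∪ pre   = {ball_in(b1,rmA), ball_in(b5,rmD)} ∪ {ball_in(b3,rmA), free(right), robot_in(rmA)}
          = {ball_in(b1,rmA), ball_in(b3,rmA), ball_in(b5,rmD), free(right), robot_in(rmA)}

== RESULT ==
["ball_in(b1,rmA)", "ball_in(b3,rmA)", "ball_in(b5,rmD)", "free(right)", "robot_in(rmA)"]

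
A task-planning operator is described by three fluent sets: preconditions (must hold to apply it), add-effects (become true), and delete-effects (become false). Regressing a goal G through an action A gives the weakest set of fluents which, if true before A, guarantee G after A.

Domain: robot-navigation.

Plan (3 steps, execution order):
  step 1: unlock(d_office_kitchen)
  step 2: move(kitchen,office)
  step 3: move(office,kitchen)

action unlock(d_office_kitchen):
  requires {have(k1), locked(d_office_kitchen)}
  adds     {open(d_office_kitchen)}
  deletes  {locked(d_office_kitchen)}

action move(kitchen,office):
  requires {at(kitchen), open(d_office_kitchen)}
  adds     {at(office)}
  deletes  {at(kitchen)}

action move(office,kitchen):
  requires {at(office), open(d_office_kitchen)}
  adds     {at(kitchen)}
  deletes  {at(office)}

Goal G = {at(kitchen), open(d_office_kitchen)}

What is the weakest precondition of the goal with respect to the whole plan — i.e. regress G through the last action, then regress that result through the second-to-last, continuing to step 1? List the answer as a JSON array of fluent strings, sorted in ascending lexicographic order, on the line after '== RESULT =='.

Regress step by step:
  through step 3 (move(office,kitchen)): drop {at(kitchen)}, keep {open(d_office_kitchen)}, require {at(office), open(d_office_kitchen)}
    → {at(office), open(d_office_kitchen)}
  through step 2 (move(kitchen,office)): drop {at(office)}, keep {open(d_office_kitchen)}, require {at(kitchen), open(d_office_kitchen)}
    → {at(kitchen), open(d_office_kitchen)}
  through step 1 (unlock(d_office_kitchen)): drop {open(d_office_kitchen)}, keep {at(kitchen)}, require {have(k1), locked(d_office_kitchen)}
    → {at(kitchen), have(k1), locked(d_office_kitchen)}

== RESULT ==
["at(kitchen)", "have(k1)", "locked(d_office_kitchen)"]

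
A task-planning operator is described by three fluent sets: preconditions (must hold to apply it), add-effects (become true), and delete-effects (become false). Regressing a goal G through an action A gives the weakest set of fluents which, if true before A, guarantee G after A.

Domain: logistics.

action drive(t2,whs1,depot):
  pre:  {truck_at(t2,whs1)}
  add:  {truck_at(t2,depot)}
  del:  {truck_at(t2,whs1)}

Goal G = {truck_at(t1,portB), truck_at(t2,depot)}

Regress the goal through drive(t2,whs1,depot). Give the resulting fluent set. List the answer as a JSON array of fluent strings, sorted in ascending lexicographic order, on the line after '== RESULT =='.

Regress:
  G ∩ del = {}  (empty — regression defined)
  G \ add = {truck_at(t1,portB), truck_at(t2,depot)} \ {truck_at(t2,depot)} = {truck_at(t1,portB)}
  ∪ pre   = {truck_at(t1,portB)} ∪ {truck_at(t2,whs1)}
          = {truck_at(t1,portB), truck_at(t2,whs1)}

== RESULT ==
["truck_at(t1,portB)", "truck_at(t2,whs1)"]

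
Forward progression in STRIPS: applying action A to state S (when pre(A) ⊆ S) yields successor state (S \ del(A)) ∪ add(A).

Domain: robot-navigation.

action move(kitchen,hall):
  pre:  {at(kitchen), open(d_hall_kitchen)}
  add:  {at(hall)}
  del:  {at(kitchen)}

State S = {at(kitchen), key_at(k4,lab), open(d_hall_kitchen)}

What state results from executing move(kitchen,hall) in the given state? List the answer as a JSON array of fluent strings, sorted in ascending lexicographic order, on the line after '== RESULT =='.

Compute (S \ del) ∪ add:
  pre ⊆ S: {at(kitchen), open(d_hall_kitchen)} ⊆ S  — applicable
  S \ del = {key_at(k4,lab), open(d_hall_kitchen)}
  ∪ add   = {at(hall), key_at(k4,lab), open(d_hall_kitchen)}

== RESULT ==
["at(hall)", "key_at(k4,lab)", "open(d_hall_kitchen)"]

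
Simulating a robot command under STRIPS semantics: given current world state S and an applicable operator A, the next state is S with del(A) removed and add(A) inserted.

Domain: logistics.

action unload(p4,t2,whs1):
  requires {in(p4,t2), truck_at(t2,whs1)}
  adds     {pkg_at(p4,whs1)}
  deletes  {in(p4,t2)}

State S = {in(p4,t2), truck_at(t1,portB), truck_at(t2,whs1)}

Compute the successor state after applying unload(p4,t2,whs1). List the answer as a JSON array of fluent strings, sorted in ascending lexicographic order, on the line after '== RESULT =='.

Progress:
  pre ⊆ S: {in(p4,t2), truck_at(t2,whs1)} ⊆ S  — applicable
  S \ del = {truck_at(t1,portB), truck_at(t2,whs1)}
  ∪ add   = {pkg_at(p4,whs1), truck_at(t1,portB), truck_at(t2,whs1)}

== RESULT ==
["pkg_at(p4,whs1)", "truck_at(t1,portB)", "truck_at(t2,whs1)"]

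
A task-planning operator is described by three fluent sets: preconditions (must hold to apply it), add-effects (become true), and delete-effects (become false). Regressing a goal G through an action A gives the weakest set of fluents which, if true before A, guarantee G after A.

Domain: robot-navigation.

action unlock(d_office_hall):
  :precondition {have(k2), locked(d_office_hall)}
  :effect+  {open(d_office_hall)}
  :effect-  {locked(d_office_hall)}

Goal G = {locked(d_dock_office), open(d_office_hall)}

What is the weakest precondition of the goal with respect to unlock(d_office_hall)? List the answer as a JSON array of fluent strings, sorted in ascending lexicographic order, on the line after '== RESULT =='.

Compute (G \ add) ∪ pre:
  G ∩ del = {}  (empty — regression defined)
  G \ add = {locked(d_dock_office), open(d_office_hall)} \ {open(d_office_hall)} = {locked(d_dock_office)}
  ∪ pre   = {locked(d_dock_office)} ∪ {have(k2), locked(d_office_hall)}
          = {have(k2), locked(d_dock_office), locked(d_office_hall)}

== RESULT ==
["have(k2)", "locked(d_dock_office)", "locked(d_office_hall)"]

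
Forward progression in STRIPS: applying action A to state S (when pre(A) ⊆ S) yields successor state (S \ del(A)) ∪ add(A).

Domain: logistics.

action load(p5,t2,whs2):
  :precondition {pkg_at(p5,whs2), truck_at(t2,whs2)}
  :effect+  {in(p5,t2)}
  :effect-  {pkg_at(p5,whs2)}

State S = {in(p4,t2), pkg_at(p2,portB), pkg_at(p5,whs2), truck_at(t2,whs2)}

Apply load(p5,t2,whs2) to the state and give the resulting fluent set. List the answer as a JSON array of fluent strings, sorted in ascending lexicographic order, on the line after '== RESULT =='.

Compute (S \ del) ∪ add:
  pre ⊆ S: {pkg_at(p5,whs2), truck_at(t2,whs2)} ⊆ S  — applicable
  S \ del = {in(p4,t2), pkg_at(p2,portB), truck_at(t2,whs2)}
  ∪ add   = {in(p4,t2), in(p5,t2), pkg_at(p2,portB), truck_at(t2,whs2)}

== RESULT ==
["in(p4,t2)", "in(p5,t2)", "pkg_at(p2,portB)", "truck_at(t2,whs2)"]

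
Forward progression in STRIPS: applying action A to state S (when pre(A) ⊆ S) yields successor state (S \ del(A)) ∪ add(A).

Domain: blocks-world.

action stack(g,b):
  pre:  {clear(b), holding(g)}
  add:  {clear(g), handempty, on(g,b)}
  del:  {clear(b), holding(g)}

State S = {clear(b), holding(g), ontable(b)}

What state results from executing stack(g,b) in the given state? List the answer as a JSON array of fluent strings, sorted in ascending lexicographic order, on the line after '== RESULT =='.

Compute (S \ del) ∪ add:
  pre ⊆ S: {clear(b), holding(g)} ⊆ S  — applicable
  S \ del = {ontable(b)}
  ∪ add   = {clear(g), handempty, on(g,b), ontable(b)}

== RESULT ==
["clear(g)", "handempty", "on(g,b)", "ontable(b)"]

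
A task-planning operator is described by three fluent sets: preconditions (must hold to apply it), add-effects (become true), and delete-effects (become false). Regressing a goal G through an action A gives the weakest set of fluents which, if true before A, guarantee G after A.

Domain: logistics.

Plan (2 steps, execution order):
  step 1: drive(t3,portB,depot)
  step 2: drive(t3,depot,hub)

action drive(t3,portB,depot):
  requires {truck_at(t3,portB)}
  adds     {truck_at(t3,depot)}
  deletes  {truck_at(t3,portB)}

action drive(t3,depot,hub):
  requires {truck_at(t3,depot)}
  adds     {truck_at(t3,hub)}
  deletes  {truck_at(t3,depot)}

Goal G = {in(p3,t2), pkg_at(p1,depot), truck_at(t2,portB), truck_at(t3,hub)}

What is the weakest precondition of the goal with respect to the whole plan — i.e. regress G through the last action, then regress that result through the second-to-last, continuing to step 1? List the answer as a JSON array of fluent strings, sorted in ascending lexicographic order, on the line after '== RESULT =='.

Work backward from the goal:
  through step 2 (drive(t3,depot,hub)): drop {truck_at(t3,hub)}, keep {in(p3,t2), pkg_at(p1,depot), truck_at(t2,portB)}, require {truck_at(t3,depot)}
    → {in(p3,t2), pkg_at(p1,depot), truck_at(t2,portB), truck_at(t3,depot)}
  through step 1 (drive(t3,portB,depot)): drop {truck_at(t3,depot)}, keep {in(p3,t2), pkg_at(p1,depot), truck_at(t2,portB)}, require {truck_at(t3,portB)}
    → {in(p3,t2), pkg_at(p1,depot), truck_at(t2,portB), truck_at(t3,portB)}

== RESULT ==
["in(p3,t2)", "pkg_at(p1,depot)", "truck_at(t2,portB)", "truck_at(t3,portB)"]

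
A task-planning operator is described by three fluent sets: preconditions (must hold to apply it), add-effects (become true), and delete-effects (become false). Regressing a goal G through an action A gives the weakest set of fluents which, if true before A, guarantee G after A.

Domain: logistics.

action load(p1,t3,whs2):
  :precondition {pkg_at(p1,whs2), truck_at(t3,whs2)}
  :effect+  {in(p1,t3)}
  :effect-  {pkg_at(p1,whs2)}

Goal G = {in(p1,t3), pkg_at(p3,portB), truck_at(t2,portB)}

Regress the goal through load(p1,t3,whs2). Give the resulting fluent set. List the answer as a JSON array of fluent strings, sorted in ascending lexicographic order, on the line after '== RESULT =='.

Regress:
  G ∩ del = {}  (empty — regression defined)
  G \ add = {in(p1,t3), pkg_at(p3,portB), truck_at(t2,portB)} \ {in(p1,t3)} = {pkg_at(p3,portB), truck_at(t2,portB)}
  ∪ pre   = {pkg_at(p3,portB), truck_at(t2,portB)} ∪ {pkg_at(p1,whs2), truck_at(t3,whs2)}
          = {pkg_at(p1,whs2), pkg_at(p3,portB), truck_at(t2,portB), truck_at(t3,whs2)}

== RESULT ==
["pkg_at(p1,whs2)", "pkg_at(p3,portB)", "truck_at(t2,portB)", "truck_at(t3,whs2)"]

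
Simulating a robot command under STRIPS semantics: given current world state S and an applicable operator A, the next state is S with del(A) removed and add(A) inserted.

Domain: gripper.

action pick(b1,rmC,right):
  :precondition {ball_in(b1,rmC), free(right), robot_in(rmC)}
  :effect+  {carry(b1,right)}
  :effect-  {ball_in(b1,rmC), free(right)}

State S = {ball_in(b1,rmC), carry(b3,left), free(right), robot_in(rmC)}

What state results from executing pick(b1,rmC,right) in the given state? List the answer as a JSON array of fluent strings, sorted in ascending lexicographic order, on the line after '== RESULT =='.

Compute (S \ del) ∪ add:
  pre ⊆ S: {ball_in(b1,rmC), free(right), robot_in(rmC)} ⊆ S  — applicable
  S \ del = {carry(b3,left), robot_in(rmC)}
  ∪ add   = {carry(b1,right), carry(b3,left), robot_in(rmC)}

== RESULT ==
["carry(b1,right)", "carry(b3,left)", "robot_in(rmC)"]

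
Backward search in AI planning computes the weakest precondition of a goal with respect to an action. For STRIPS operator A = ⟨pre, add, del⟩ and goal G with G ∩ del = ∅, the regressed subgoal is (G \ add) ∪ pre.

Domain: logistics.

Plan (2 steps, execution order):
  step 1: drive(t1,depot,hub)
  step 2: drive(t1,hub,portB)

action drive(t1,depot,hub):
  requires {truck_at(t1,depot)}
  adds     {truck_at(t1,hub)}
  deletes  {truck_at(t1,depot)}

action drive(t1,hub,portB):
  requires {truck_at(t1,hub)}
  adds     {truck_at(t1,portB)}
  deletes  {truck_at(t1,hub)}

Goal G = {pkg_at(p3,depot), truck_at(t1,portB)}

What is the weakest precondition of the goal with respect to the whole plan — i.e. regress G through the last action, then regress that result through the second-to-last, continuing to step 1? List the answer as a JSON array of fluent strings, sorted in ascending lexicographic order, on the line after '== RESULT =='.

Regress step by step:
  through step 2 (drive(t1,hub,portB)): drop {truck_at(t1,portB)}, keep {pkg_at(p3,depot)}, require {truck_at(t1,hub)}
    → {pkg_at(p3,depot), truck_at(t1,hub)}
  through step 1 (drive(t1,depot,hub)): drop {truck_at(t1,hub)}, keep {pkg_at(p3,depot)}, require {truck_at(t1,depot)}
    → {pkg_at(p3,depot), truck_at(t1,depot)}

== RESULT ==
["pkg_at(p3,depot)", "truck_at(t1,depot)"]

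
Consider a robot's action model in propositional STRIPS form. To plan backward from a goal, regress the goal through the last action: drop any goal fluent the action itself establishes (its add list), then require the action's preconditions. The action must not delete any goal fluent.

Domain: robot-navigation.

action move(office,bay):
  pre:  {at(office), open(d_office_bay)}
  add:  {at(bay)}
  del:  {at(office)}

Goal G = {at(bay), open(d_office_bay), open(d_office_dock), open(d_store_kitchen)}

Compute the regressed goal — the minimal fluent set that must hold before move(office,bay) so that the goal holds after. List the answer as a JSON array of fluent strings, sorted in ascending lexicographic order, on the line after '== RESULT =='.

Regress:
  G ∩ del = {}  (empty — regression defined)
  G \ add = {at(bay), open(d_office_bay), open(d_office_dock), open(d_store_kitchen)} \ {at(bay)} = {open(d_office_bay), open(d_office_dock), open(d_store_kitchen)}
  ∪ pre   = {open(d_office_bay), open(d_office_dock), open(d_store_kitchen)} ∪ {at(office), open(d_office_bay)}
          = {at(office), open(d_office_bay), open(d_office_dock), open(d_store_kitchen)}

== RESULT ==
["at(office)", "open(d_office_bay)", "open(d_office_dock)", "open(d_store_kitchen)"]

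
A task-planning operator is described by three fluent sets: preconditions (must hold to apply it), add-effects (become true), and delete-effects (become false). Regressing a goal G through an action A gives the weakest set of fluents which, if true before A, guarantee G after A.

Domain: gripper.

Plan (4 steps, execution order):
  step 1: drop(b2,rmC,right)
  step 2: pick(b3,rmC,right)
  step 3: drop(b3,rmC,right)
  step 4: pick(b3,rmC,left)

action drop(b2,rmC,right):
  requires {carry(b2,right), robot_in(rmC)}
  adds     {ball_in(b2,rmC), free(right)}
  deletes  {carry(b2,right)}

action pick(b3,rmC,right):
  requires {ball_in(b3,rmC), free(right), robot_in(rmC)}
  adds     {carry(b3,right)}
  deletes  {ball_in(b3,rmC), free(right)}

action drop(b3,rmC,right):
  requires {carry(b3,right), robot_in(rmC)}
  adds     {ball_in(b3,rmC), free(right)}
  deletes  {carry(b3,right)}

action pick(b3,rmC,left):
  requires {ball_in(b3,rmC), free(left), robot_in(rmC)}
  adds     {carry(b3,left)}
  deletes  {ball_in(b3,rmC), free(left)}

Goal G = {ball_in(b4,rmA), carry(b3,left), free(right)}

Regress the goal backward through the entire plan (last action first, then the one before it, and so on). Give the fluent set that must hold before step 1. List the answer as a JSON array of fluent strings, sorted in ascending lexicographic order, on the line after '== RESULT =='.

Work backward from the goal:
  through step 4 (pick(b3,rmC,left)): drop {carry(b3,left)}, keep {ball_in(b4,rmA), free(right)}, require {ball_in(b3,rmC), free(left), robot_in(rmC)}
    → {ball_in(b3,rmC), ball_in(b4,rmA), free(left), free(right), robot_in(rmC)}
  through step 3 (drop(b3,rmC,right)): drop {ball_in(b3,rmC), free(right)}, keep {ball_in(b4,rmA), free(left), robot_in(rmC)}, require {carry(b3,right), robot_in(rmC)}
    → {ball_in(b4,rmA), carry(b3,right), free(left), robot_in(rmC)}
  through step 2 (pick(b3,rmC,right)): drop {carry(b3,right)}, keep {ball_in(b4,rmA), free(left), robot_in(rmC)}, require {ball_in(b3,rmC), free(right), robot_in(rmC)}
    → {ball_in(b3,rmC), ball_in(b4,rmA), free(left), free(right), robot_in(rmC)}
  through step 1 (drop(b2,rmC,right)): drop {free(right)}, keep {ball_in(b3,rmC), ball_in(b4,rmA), free(left), robot_in(rmC)}, require {carry(b2,right), robot_in(rmC)}
    → {ball_in(b3,rmC), ball_in(b4,rmA), carry(b2,right), free(left), robot_in(rmC)}

== RESULT ==
["ball_in(b3,rmC)", "ball_in(b4,rmA)", "carry(b2,right)", "free(left)", "robot_in(rmC)"]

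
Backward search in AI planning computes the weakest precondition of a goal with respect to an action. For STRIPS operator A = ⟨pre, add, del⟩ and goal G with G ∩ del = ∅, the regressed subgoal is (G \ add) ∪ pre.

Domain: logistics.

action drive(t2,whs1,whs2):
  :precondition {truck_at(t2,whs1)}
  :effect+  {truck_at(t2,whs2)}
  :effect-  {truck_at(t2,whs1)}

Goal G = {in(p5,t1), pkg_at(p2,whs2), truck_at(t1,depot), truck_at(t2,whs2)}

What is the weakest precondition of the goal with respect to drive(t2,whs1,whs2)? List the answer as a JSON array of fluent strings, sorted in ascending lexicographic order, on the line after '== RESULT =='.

Compute (G \ add) ∪ pre:
  G ∩ del = {}  (empty — regression defined)
  G \ add = {in(p5,t1), pkg_at(p2,whs2), truck_at(t1,depot), truck_at(t2,whs2)} \ {truck_at(t2,whs2)} = {in(p5,t1), pkg_at(p2,whs2), truck_at(t1,depot)}
  ∪ pre   = {in(p5,t1), pkg_at(p2,whs2), truck_at(t1,depot)} ∪ {truck_at(t2,whs1)}
          = {in(p5,t1), pkg_at(p2,whs2), truck_at(t1,depot), truck_at(t2,whs1)}

== RESULT ==
["in(p5,t1)", "pkg_at(p2,whs2)", "truck_at(t1,depot)", "truck_at(t2,whs1)"]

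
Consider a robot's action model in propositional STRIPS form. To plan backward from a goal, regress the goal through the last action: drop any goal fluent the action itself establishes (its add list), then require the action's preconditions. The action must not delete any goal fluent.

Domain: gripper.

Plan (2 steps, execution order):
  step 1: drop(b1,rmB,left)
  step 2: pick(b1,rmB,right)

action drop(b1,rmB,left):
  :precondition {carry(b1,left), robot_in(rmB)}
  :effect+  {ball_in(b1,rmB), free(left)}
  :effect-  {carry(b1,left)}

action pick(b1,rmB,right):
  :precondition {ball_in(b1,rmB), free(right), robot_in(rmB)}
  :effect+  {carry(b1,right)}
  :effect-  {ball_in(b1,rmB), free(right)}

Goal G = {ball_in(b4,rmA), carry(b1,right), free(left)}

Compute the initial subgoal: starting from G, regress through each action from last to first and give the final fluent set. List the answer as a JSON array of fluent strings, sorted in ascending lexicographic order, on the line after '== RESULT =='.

Regress step by step:
  through step 2 (pick(b1,rmB,right)): drop {carry(b1,right)}, keep {ball_in(b4,rmA), free(left)}, require {ball_in(b1,rmB), free(right), robot_in(rmB)}
    → {ball_in(b1,rmB), ball_in(b4,rmA), free(left), free(right), robot_in(rmB)}
  through step 1 (drop(b1,rmB,left)): drop {ball_in(b1,rmB), free(left)}, keep {ball_in(b4,rmA), free(right), robot_in(rmB)}, require {carry(b1,left), robot_in(rmB)}
    → {ball_in(b4,rmA), carry(b1,left), free(right), robot_in(rmB)}

== RESULT ==
["ball_in(b4,rmA)", "carry(b1,left)", "free(right)", "robot_in(rmB)"]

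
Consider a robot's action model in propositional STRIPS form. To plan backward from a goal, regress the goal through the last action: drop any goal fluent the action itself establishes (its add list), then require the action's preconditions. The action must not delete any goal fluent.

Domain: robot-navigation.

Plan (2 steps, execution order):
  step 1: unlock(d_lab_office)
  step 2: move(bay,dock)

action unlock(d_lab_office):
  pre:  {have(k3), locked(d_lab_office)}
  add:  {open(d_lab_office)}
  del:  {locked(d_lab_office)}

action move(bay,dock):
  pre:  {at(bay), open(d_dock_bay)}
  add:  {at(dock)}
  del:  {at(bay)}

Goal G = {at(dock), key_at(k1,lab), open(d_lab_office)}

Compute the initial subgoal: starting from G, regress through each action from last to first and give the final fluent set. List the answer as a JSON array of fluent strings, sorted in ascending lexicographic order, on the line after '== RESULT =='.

Work backward from the goal:
  through step 2 (move(bay,dock)): drop {at(dock)}, keep {key_at(k1,lab), open(d_lab_office)}, require {at(bay), open(d_dock_bay)}
    → {at(bay), key_at(k1,lab), open(d_dock_bay), open(d_lab_office)}
  through step 1 (unlock(d_lab_office)): drop {open(d_lab_office)}, keep {at(bay), key_at(k1,lab), open(d_dock_bay)}, require {have(k3), locked(d_lab_office)}
    → {at(bay), have(k3), key_at(k1,lab), locked(d_lab_office), open(d_dock_bay)}

== RESULT ==
["at(bay)", "have(k3)", "key_at(k1,lab)", "locked(d_lab_office)", "open(d_dock_bay)"]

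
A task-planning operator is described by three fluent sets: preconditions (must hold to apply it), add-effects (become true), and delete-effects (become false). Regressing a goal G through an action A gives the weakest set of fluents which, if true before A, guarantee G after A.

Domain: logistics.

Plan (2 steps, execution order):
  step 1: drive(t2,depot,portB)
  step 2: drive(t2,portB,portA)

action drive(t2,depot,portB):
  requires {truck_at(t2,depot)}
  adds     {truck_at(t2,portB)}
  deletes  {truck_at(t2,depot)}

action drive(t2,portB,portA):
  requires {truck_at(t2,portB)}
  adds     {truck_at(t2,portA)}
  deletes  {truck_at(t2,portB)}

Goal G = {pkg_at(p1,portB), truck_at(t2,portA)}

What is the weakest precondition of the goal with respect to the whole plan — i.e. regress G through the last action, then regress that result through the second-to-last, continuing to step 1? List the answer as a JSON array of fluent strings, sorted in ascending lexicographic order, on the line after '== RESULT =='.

Regress step by step:
  through step 2 (drive(t2,portB,portA)): drop {truck_at(t2,portA)}, keep {pkg_at(p1,portB)}, require {truck_at(t2,portB)}
    → {pkg_at(p1,portB), truck_at(t2,portB)}
  through step 1 (drive(t2,depot,portB)): drop {truck_at(t2,portB)}, keep {pkg_at(p1,portB)}, require {truck_at(t2,depot)}
    → {pkg_at(p1,portB), truck_at(t2,depot)}

== RESULT ==
["pkg_at(p1,portB)", "truck_at(t2,depot)"]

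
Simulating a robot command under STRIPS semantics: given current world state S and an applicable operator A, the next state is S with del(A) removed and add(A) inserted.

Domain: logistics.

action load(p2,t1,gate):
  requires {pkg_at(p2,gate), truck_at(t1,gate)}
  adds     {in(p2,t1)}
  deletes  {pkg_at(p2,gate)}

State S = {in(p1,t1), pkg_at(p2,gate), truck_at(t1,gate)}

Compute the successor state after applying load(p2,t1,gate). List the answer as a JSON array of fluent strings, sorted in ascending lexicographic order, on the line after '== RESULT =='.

Progress:
  pre ⊆ S: {pkg_at(p2,gate), truck_at(t1,gate)} ⊆ S  — applicable
  S \ del = {in(p1,t1), truck_at(t1,gate)}
  ∪ add   = {in(p1,t1), in(p2,t1), truck_at(t1,gate)}

== RESULT ==
["in(p1,t1)", "in(p2,t1)", "truck_at(t1,gate)"]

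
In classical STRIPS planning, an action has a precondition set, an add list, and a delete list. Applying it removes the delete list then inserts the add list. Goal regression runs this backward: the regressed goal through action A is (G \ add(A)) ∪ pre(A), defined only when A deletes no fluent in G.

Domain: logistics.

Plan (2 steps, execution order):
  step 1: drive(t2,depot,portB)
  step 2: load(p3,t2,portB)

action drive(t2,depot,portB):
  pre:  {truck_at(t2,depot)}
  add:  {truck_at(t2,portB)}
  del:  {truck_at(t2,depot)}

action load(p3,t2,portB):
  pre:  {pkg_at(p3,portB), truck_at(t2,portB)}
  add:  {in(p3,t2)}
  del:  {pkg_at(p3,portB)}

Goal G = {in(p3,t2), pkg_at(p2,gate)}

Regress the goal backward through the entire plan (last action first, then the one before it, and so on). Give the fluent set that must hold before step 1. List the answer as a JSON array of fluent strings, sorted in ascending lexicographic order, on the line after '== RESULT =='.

Regress step by step:
  through step 2 (load(p3,t2,portB)): drop {in(p3,t2)}, keep {pkg_at(p2,gate)}, require {pkg_at(p3,portB), truck_at(t2,portB)}
    → {pkg_at(p2,gate), pkg_at(p3,portB), truck_at(t2,portB)}
  through step 1 (drive(t2,depot,portB)): drop {truck_at(t2,portB)}, keep {pkg_at(p2,gate), pkg_at(p3,portB)}, require {truck_at(t2,depot)}
    → {pkg_at(p2,gate), pkg_at(p3,portB), truck_at(t2,depot)}

== RESULT ==
["pkg_at(p2,gate)", "pkg_at(p3,portB)", "truck_at(t2,depot)"]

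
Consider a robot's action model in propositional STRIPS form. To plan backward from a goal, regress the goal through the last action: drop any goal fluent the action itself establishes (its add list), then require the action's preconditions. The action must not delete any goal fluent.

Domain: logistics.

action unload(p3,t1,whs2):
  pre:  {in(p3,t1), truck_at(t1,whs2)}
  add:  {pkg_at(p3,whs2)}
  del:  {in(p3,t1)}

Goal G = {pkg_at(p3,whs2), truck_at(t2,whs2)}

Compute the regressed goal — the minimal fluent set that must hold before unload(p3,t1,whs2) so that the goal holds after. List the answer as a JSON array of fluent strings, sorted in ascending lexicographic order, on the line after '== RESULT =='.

Compute (G \ add) ∪ pre:
  G ∩ del = {}  (empty — regression defined)
  G \ add = {pkg_at(p3,whs2), truck_at(t2,whs2)} \ {pkg_at(p3,whs2)} = {truck_at(t2,whs2)}
  ∪ pre   = {truck_at(t2,whs2)} ∪ {in(p3,t1), truck_at(t1,whs2)}
          = {in(p3,t1), truck_at(t1,whs2), truck_at(t2,whs2)}

== RESULT ==
["in(p3,t1)", "truck_at(t1,whs2)", "truck_at(t2,whs2)"]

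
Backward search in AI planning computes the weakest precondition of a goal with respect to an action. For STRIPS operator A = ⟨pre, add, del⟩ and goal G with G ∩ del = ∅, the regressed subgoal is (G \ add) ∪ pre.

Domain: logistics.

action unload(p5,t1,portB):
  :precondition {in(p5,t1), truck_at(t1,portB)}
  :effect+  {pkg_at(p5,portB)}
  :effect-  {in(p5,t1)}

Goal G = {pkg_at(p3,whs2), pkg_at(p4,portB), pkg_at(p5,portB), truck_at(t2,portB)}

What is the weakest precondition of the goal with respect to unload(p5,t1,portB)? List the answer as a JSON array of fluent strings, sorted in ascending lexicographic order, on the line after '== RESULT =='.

Regress:
  G ∩ del = {}  (empty — regression defined)
  G \ add = {pkg_at(p3,whs2), pkg_at(p4,portB), pkg_at(p5,portB), truck_at(t2,portB)} \ {pkg_at(p5,portB)} = {pkg_at(p3,whs2), pkg_at(p4,portB), truck_at(t2,portB)}
  ∪ pre   = {pkg_at(p3,whs2), pkg_at(p4,portB), truck_at(t2,portB)} ∪ {in(p5,t1), truck_at(t1,portB)}
          = {in(p5,t1), pkg_at(p3,whs2), pkg_at(p4,portB), truck_at(t1,portB), truck_at(t2,portB)}

== RESULT ==
["in(p5,t1)", "pkg_at(p3,whs2)", "pkg_at(p4,portB)", "truck_at(t1,portB)", "truck_at(t2,portB)"]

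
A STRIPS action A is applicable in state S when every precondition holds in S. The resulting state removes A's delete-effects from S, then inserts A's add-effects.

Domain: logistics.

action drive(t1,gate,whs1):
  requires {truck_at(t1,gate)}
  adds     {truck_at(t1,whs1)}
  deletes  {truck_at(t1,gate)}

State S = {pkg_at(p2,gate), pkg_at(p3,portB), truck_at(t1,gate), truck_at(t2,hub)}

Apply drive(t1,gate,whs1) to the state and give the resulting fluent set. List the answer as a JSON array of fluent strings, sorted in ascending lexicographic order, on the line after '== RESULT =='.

Compute (S \ del) ∪ add:
  pre ⊆ S: {truck_at(t1,gate)} ⊆ S  — applicable
  S \ del = {pkg_at(p2,gate), pkg_at(p3,portB), truck_at(t2,hub)}
  ∪ add   = {pkg_at(p2,gate), pkg_at(p3,portB), truck_at(t1,whs1), truck_at(t2,hub)}

== RESULT ==
["pkg_at(p2,gate)", "pkg_at(p3,portB)", "truck_at(t1,whs1)", "truck_at(t2,hub)"]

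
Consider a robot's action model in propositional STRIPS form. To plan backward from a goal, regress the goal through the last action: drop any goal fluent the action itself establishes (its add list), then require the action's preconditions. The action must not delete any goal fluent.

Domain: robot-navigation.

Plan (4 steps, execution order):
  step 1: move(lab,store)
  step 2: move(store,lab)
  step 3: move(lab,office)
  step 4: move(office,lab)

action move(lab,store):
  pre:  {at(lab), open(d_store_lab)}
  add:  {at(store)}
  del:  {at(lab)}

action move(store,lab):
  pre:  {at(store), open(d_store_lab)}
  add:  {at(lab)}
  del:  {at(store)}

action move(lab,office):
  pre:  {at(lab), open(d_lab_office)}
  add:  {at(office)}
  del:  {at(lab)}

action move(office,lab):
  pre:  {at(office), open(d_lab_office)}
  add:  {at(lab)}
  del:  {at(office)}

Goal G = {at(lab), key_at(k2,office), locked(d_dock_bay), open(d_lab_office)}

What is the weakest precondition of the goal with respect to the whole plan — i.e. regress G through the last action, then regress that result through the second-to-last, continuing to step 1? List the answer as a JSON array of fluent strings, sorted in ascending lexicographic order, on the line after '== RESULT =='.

Work backward from the goal:
  through step 4 (move(office,lab)): drop {at(lab)}, keep {key_at(k2,office), locked(d_dock_bay), open(d_lab_office)}, require {at(office), open(d_lab_office)}
    → {at(office), key_at(k2,office), locked(d_dock_bay), open(d_lab_office)}
  through step 3 (move(lab,office)): drop {at(office)}, keep {key_at(k2,office), locked(d_dock_bay), open(d_lab_office)}, require {at(lab), open(d_lab_office)}
    → {at(lab), key_at(k2,office), locked(d_dock_bay), open(d_lab_office)}
  through step 2 (move(store,lab)): drop {at(lab)}, keep {key_at(k2,office), locked(d_dock_bay), open(d_lab_office)}, require {at(store), open(d_store_lab)}
    → {at(store), key_at(k2,office), locked(d_dock_bay), open(d_lab_office), open(d_store_lab)}
  through step 1 (move(lab,store)): drop {at(store)}, keep {key_at(k2,office), locked(d_dock_bay), open(d_lab_office), open(d_store_lab)}, require {at(lab), open(d_store_lab)}
    → {at(lab), key_at(k2,office), locked(d_dock_bay), open(d_lab_office), open(d_store_lab)}

== RESULT ==
["at(lab)", "key_at(k2,office)", "locked(d_dock_bay)", "open(d_lab_office)", "open(d_store_lab)"]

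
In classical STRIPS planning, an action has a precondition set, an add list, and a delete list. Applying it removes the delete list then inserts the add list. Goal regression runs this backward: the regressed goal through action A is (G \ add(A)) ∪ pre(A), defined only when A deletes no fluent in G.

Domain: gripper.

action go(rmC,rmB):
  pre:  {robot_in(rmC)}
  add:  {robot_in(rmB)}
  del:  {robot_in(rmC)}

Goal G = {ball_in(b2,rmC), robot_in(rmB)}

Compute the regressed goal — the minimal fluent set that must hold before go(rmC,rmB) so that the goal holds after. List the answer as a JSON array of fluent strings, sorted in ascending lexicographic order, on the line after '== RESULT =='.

Regress:
  G ∩ del = {}  (empty — regression defined)
  G \ add = {ball_in(b2,rmC), robot_in(rmB)} \ {robot_in(rmB)} = {ball_in(b2,rmC)}
  ∪ pre   = {ball_in(b2,rmC)} ∪ {robot_in(rmC)}
          = {ball_in(b2,rmC), robot_in(rmC)}

== RESULT ==
["ball_in(b2,rmC)", "robot_in(rmC)"]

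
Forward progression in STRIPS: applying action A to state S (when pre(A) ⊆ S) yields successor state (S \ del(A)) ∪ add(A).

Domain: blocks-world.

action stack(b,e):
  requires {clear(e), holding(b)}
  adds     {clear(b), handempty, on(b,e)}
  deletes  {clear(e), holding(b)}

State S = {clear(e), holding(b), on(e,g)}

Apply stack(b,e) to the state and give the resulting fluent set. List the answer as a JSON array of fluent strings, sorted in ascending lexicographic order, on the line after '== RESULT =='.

Compute (S \ del) ∪ add:
  pre ⊆ S: {clear(e), holding(b)} ⊆ S  — applicable
  S \ del = {on(e,g)}
  ∪ add   = {clear(b), handempty, on(b,e), on(e,g)}

== RESULT ==
["clear(b)", "handempty", "on(b,e)", "on(e,g)"]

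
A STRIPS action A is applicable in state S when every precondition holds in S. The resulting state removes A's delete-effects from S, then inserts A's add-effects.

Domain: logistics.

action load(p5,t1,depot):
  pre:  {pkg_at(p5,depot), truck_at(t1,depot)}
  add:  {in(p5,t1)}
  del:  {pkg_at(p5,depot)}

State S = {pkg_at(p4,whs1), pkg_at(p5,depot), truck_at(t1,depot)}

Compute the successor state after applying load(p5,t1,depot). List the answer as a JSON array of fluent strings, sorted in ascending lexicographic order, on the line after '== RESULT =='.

Progress:
  pre ⊆ S: {pkg_at(p5,depot), truck_at(t1,depot)} ⊆ S  — applicable
  S \ del = {pkg_at(p4,whs1), truck_at(t1,depot)}
  ∪ add   = {in(p5,t1), pkg_at(p4,whs1), truck_at(t1,depot)}

== RESULT ==
["in(p5,t1)", "pkg_at(p4,whs1)", "truck_at(t1,depot)"]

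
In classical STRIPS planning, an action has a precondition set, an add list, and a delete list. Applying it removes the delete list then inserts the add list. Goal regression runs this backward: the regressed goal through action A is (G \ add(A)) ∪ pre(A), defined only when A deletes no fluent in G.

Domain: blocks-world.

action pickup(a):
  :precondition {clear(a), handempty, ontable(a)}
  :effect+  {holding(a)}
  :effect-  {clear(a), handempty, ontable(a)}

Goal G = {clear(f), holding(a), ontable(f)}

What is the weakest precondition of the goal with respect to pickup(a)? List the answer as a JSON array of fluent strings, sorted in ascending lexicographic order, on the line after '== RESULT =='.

Compute (G \ add) ∪ pre:
  G ∩ del = {}  (empty — regression defined)
  G \ add = {clear(f), holding(a), ontable(f)} \ {holding(a)} = {clear(f), ontable(f)}
  ∪ pre   = {clear(f), ontable(f)} ∪ {clear(a), handempty, ontable(a)}
          = {clear(a), clear(f), handempty, ontable(a), ontable(f)}

== RESULT ==
["clear(a)", "clear(f)", "handempty", "ontable(a)", "ontable(f)"]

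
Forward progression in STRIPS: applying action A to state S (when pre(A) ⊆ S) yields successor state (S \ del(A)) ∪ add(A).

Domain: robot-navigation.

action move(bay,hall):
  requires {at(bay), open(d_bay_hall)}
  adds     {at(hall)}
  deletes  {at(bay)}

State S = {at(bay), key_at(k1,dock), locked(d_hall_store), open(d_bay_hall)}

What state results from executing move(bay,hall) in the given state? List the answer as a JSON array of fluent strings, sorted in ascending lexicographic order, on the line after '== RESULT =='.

Progress:
  pre ⊆ S: {at(bay), open(d_bay_hall)} ⊆ S  — applicable
  S \ del = {key_at(k1,dock), locked(d_hall_store), open(d_bay_hall)}
  ∪ add   = {at(hall), key_at(k1,dock), locked(d_hall_store), open(d_bay_hall)}

== RESULT ==
["at(hall)", "key_at(k1,dock)", "locked(d_hall_store)", "open(d_bay_hall)"]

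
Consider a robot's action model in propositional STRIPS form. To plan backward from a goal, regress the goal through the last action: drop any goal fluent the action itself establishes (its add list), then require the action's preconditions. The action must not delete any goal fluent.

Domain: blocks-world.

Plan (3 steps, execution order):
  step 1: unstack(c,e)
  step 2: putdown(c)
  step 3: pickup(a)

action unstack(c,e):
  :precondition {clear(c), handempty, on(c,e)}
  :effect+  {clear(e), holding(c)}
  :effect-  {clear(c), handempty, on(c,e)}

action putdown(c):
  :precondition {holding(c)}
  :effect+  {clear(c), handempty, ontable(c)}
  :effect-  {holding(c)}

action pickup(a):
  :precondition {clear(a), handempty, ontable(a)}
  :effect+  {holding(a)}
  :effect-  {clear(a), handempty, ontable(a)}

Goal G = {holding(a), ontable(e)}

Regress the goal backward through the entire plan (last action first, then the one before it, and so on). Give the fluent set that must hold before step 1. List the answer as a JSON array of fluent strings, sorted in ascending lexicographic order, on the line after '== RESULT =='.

Regress step by step:
  through step 3 (pickup(a)): drop {holding(a)}, keep {ontable(e)}, require {clear(a), handempty, ontable(a)}
    → {clear(a), handempty, ontable(a), ontable(e)}
  through step 2 (putdown(c)): drop {handempty}, keep {clear(a), ontable(a), ontable(e)}, require {holding(c)}
    → {clear(a), holding(c), ontable(a), ontable(e)}
  through step 1 (unstack(c,e)): drop {holding(c)}, keep {clear(a), ontable(a), ontable(e)}, require {clear(c), handempty, on(c,e)}
    → {clear(a), clear(c), handempty, on(c,e), ontable(a), ontable(e)}

== RESULT ==
["clear(a)", "clear(c)", "handempty", "on(c,e)", "ontable(a)", "ontable(e)"]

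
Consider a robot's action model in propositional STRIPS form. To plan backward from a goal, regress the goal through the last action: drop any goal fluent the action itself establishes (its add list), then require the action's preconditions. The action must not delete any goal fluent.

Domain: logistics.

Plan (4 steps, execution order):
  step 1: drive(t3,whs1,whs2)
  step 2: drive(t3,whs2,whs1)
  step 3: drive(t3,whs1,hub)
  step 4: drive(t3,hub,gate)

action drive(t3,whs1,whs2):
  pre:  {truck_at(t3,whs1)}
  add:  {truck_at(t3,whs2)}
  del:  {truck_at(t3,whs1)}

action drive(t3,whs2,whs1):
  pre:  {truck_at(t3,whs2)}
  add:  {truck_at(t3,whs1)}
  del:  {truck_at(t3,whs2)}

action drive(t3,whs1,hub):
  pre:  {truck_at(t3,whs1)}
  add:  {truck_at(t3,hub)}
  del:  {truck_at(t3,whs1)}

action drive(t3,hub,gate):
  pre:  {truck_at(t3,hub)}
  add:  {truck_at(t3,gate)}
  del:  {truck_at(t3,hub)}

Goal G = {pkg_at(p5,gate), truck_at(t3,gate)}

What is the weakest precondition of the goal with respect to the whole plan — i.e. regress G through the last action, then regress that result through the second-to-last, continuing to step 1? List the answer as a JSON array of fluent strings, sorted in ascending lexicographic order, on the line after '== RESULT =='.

Work backward from the goal:
  through step 4 (drive(t3,hub,gate)): drop {truck_at(t3,gate)}, keep {pkg_at(p5,gate)}, require {truck_at(t3,hub)}
    → {pkg_at(p5,gate), truck_at(t3,hub)}
  through step 3 (drive(t3,whs1,hub)): drop {truck_at(t3,hub)}, keep {pkg_at(p5,gate)}, require {truck_at(t3,whs1)}
    → {pkg_at(p5,gate), truck_at(t3,whs1)}
  through step 2 (drive(t3,whs2,whs1)): drop {truck_at(t3,whs1)}, keep {pkg_at(p5,gate)}, require {truck_at(t3,whs2)}
    → {pkg_at(p5,gate), truck_at(t3,whs2)}
  through step 1 (drive(t3,whs1,whs2)): drop {truck_at(t3,whs2)}, keep {pkg_at(p5,gate)}, require {truck_at(t3,whs1)}
    → {pkg_at(p5,gate), truck_at(t3,whs1)}

== RESULT ==
["pkg_at(p5,gate)", "truck_at(t3,whs1)"]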